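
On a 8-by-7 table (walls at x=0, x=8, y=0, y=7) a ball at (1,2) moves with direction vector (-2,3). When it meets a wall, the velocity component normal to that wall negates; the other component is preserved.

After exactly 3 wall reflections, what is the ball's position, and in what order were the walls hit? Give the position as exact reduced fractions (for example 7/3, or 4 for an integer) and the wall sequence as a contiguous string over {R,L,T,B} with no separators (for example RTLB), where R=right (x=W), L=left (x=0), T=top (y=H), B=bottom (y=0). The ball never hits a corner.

1. t=1/2 → L at (0,7/2); v=(2,3)
2. t=7/6 → T at (7/3,7); v=(2,-3)
3. t=7/3 → B at (7,0); v=(2,3)

Final position: (7,0)
Wall sequence: LTB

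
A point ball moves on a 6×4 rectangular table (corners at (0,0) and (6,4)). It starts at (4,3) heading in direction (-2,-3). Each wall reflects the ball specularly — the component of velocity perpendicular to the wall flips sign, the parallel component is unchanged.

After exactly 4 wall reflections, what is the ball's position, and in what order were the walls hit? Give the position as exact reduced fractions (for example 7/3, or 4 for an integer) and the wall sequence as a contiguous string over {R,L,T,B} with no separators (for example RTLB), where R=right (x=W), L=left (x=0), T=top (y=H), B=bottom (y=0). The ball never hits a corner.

Final position: (10/3,0)
Wall sequence: BLTB

1. t=1 → B at (2,0); v=(-2,3)
2. t=1 → L at (0,3); v=(2,3)
3. t=1/3 → T at (2/3,4); v=(2,-3)
4. t=4/3 → B at (10/3,0); v=(2,3)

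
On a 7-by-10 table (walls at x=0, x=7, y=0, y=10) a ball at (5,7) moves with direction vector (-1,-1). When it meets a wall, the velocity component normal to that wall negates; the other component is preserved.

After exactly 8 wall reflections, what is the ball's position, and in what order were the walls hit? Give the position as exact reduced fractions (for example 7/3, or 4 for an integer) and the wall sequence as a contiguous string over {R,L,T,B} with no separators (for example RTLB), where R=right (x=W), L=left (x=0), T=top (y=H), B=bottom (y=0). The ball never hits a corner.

1. t=5 → L at (0,2); v=(1,-1)
2. t=2 → B at (2,0); v=(1,1)
3. t=5 → R at (7,5); v=(-1,1)
4. t=5 → T at (2,10); v=(-1,-1)
5. t=2 → L at (0,8); v=(1,-1)
6. t=7 → R at (7,1); v=(-1,-1)
7. t=1 → B at (6,0); v=(-1,1)
8. t=6 → L at (0,6); v=(1,1)

Final position: (0,6)
Wall sequence: LBRTLRBL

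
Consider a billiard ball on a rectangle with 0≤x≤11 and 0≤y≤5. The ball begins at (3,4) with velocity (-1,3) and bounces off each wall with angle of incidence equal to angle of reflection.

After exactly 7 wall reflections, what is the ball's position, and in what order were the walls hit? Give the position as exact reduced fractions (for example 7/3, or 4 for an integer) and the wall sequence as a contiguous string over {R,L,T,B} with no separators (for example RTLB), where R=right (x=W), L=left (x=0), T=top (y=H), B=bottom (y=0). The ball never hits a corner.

1. t=1/3 → T at (8/3,5); v=(-1,-3)
2. t=5/3 → B at (1,0); v=(-1,3)
3. t=1 → L at (0,3); v=(1,3)
4. t=2/3 → T at (2/3,5); v=(1,-3)
5. t=5/3 → B at (7/3,0); v=(1,3)
6. t=5/3 → T at (4,5); v=(1,-3)
7. t=5/3 → B at (17/3,0); v=(1,3)

Final position: (17/3,0)
Wall sequence: TBLTBTB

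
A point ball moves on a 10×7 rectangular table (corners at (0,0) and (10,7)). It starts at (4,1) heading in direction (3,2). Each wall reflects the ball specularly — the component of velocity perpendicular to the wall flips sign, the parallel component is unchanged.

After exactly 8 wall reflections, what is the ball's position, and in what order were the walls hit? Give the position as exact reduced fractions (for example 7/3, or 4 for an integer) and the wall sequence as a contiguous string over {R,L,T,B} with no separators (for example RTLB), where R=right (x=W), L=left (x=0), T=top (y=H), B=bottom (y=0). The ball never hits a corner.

Final position: (9/2,0)
Wall sequence: RTLBRTLB

1. t=2 → R at (10,5); v=(-3,2)
2. t=1 → T at (7,7); v=(-3,-2)
3. t=7/3 → L at (0,7/3); v=(3,-2)
4. t=7/6 → B at (7/2,0); v=(3,2)
5. t=13/6 → R at (10,13/3); v=(-3,2)
6. t=4/3 → T at (6,7); v=(-3,-2)
7. t=2 → L at (0,3); v=(3,-2)
8. t=3/2 → B at (9/2,0); v=(3,2)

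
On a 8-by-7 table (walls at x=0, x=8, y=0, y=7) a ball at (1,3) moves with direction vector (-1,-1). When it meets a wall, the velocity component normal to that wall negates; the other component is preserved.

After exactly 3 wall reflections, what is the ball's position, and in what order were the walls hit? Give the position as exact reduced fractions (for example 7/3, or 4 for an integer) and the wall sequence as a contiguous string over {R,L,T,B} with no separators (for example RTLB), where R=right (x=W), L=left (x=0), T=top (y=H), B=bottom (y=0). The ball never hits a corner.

Final position: (8,6)
Wall sequence: LBR

1. t=1 → L at (0,2); v=(1,-1)
2. t=2 → B at (2,0); v=(1,1)
3. t=6 → R at (8,6); v=(-1,1)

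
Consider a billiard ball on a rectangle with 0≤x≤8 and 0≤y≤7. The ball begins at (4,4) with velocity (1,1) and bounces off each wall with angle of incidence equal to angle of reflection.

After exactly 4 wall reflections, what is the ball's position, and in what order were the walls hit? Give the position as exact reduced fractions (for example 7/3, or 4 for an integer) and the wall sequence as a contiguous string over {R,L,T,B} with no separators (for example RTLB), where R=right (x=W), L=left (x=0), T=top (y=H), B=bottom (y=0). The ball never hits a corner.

Final position: (0,2)
Wall sequence: TRBL

1. t=3 → T at (7,7); v=(1,-1)
2. t=1 → R at (8,6); v=(-1,-1)
3. t=6 → B at (2,0); v=(-1,1)
4. t=2 → L at (0,2); v=(1,1)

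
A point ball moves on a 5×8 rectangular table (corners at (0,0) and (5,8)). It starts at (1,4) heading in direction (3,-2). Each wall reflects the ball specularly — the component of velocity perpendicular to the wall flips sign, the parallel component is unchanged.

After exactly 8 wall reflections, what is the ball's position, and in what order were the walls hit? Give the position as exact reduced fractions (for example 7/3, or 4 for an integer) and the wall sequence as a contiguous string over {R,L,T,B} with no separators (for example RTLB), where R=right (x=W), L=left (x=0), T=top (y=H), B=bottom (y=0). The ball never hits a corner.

1. t=4/3 → R at (5,4/3); v=(-3,-2)
2. t=2/3 → B at (3,0); v=(-3,2)
3. t=1 → L at (0,2); v=(3,2)
4. t=5/3 → R at (5,16/3); v=(-3,2)
5. t=4/3 → T at (1,8); v=(-3,-2)
6. t=1/3 → L at (0,22/3); v=(3,-2)
7. t=5/3 → R at (5,4); v=(-3,-2)
8. t=5/3 → L at (0,2/3); v=(3,-2)

Final position: (0,2/3)
Wall sequence: RBLRTLRL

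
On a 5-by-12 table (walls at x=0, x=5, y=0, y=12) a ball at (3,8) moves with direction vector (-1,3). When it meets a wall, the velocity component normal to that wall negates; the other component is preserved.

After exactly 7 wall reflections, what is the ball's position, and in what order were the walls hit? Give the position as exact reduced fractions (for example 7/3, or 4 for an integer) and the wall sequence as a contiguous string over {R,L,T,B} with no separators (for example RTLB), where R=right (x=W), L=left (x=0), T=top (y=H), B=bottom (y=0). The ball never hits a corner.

Final position: (1/3,0)
Wall sequence: TLBRTLB

1. t=4/3 → T at (5/3,12); v=(-1,-3)
2. t=5/3 → L at (0,7); v=(1,-3)
3. t=7/3 → B at (7/3,0); v=(1,3)
4. t=8/3 → R at (5,8); v=(-1,3)
5. t=4/3 → T at (11/3,12); v=(-1,-3)
6. t=11/3 → L at (0,1); v=(1,-3)
7. t=1/3 → B at (1/3,0); v=(1,3)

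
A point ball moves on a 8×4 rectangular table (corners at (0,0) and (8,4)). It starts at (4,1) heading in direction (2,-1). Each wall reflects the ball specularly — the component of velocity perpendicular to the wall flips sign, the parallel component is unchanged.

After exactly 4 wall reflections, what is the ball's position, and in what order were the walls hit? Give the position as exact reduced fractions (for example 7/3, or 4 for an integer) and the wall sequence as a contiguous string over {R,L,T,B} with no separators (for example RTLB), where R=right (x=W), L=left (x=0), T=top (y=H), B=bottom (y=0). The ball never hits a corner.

Final position: (0,3)
Wall sequence: BRTL

1. t=1 → B at (6,0); v=(2,1)
2. t=1 → R at (8,1); v=(-2,1)
3. t=3 → T at (2,4); v=(-2,-1)
4. t=1 → L at (0,3); v=(2,-1)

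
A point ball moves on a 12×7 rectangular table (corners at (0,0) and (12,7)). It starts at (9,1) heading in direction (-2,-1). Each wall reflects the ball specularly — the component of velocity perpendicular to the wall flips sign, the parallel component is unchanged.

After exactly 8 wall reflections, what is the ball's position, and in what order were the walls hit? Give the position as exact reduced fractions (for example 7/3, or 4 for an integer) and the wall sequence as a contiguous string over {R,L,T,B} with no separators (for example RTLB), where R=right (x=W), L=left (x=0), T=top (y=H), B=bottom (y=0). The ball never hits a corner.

Final position: (12,13/2)
Wall sequence: BLTRBLTR

1. t=1 → B at (7,0); v=(-2,1)
2. t=7/2 → L at (0,7/2); v=(2,1)
3. t=7/2 → T at (7,7); v=(2,-1)
4. t=5/2 → R at (12,9/2); v=(-2,-1)
5. t=9/2 → B at (3,0); v=(-2,1)
6. t=3/2 → L at (0,3/2); v=(2,1)
7. t=11/2 → T at (11,7); v=(2,-1)
8. t=1/2 → R at (12,13/2); v=(-2,-1)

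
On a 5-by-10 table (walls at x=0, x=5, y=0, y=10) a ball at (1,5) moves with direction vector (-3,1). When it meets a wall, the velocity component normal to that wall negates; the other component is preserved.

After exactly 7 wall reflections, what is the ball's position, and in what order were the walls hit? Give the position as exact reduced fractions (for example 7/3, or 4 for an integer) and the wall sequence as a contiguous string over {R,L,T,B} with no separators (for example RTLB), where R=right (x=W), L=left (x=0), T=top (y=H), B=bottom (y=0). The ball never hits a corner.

1. t=1/3 → L at (0,16/3); v=(3,1)
2. t=5/3 → R at (5,7); v=(-3,1)
3. t=5/3 → L at (0,26/3); v=(3,1)
4. t=4/3 → T at (4,10); v=(3,-1)
5. t=1/3 → R at (5,29/3); v=(-3,-1)
6. t=5/3 → L at (0,8); v=(3,-1)
7. t=5/3 → R at (5,19/3); v=(-3,-1)

Final position: (5,19/3)
Wall sequence: LRLTRLR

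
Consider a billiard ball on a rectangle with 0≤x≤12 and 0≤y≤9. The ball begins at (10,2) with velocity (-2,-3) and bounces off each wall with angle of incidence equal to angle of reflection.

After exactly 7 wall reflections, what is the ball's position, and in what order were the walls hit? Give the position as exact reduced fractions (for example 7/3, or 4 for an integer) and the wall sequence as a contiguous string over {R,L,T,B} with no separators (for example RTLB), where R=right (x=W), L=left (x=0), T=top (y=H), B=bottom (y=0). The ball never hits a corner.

Final position: (26/3,0)
Wall sequence: BTLBTRB

1. t=2/3 → B at (26/3,0); v=(-2,3)
2. t=3 → T at (8/3,9); v=(-2,-3)
3. t=4/3 → L at (0,5); v=(2,-3)
4. t=5/3 → B at (10/3,0); v=(2,3)
5. t=3 → T at (28/3,9); v=(2,-3)
6. t=4/3 → R at (12,5); v=(-2,-3)
7. t=5/3 → B at (26/3,0); v=(-2,3)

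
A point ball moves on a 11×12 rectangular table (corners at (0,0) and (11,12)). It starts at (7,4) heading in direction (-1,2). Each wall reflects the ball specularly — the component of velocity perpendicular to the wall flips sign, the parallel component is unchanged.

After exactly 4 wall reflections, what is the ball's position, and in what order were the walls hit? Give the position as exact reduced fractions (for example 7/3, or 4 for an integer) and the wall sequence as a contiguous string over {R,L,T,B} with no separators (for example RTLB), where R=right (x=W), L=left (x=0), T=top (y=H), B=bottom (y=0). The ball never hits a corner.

1. t=4 → T at (3,12); v=(-1,-2)
2. t=3 → L at (0,6); v=(1,-2)
3. t=3 → B at (3,0); v=(1,2)
4. t=6 → T at (9,12); v=(1,-2)

Final position: (9,12)
Wall sequence: TLBT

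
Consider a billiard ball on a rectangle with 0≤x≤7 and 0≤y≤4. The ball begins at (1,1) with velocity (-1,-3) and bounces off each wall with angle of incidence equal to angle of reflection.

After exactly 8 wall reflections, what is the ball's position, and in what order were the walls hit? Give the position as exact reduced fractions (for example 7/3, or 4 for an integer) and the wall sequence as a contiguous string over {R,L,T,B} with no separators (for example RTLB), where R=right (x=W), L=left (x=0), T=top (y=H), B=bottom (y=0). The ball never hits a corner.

Final position: (7,1)
Wall sequence: BLTBTBTR

1. t=1/3 → B at (2/3,0); v=(-1,3)
2. t=2/3 → L at (0,2); v=(1,3)
3. t=2/3 → T at (2/3,4); v=(1,-3)
4. t=4/3 → B at (2,0); v=(1,3)
5. t=4/3 → T at (10/3,4); v=(1,-3)
6. t=4/3 → B at (14/3,0); v=(1,3)
7. t=4/3 → T at (6,4); v=(1,-3)
8. t=1 → R at (7,1); v=(-1,-3)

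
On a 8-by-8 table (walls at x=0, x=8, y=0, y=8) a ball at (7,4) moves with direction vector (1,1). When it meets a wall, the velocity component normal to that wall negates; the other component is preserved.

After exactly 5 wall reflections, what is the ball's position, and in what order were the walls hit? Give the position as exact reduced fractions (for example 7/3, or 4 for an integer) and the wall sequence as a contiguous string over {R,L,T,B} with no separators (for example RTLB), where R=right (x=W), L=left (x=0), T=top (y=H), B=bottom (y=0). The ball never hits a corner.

Final position: (8,5)
Wall sequence: RTLBR

1. t=1 → R at (8,5); v=(-1,1)
2. t=3 → T at (5,8); v=(-1,-1)
3. t=5 → L at (0,3); v=(1,-1)
4. t=3 → B at (3,0); v=(1,1)
5. t=5 → R at (8,5); v=(-1,1)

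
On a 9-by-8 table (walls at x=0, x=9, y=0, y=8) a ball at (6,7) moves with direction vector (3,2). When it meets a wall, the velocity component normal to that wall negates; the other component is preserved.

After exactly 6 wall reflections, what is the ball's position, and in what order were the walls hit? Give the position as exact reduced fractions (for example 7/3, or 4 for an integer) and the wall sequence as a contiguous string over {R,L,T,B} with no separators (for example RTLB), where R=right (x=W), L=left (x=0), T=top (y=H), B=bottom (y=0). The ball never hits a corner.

1. t=1/2 → T at (15/2,8); v=(3,-2)
2. t=1/2 → R at (9,7); v=(-3,-2)
3. t=3 → L at (0,1); v=(3,-2)
4. t=1/2 → B at (3/2,0); v=(3,2)
5. t=5/2 → R at (9,5); v=(-3,2)
6. t=3/2 → T at (9/2,8); v=(-3,-2)

Final position: (9/2,8)
Wall sequence: TRLBRT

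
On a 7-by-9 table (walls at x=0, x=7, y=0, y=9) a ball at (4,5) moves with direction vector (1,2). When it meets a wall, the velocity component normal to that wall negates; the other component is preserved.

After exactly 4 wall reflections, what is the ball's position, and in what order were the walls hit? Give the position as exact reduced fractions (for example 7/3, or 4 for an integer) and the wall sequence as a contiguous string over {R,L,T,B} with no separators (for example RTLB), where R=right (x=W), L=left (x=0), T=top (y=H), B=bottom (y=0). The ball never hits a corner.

Final position: (0,7)
Wall sequence: TRBL

1. t=2 → T at (6,9); v=(1,-2)
2. t=1 → R at (7,7); v=(-1,-2)
3. t=7/2 → B at (7/2,0); v=(-1,2)
4. t=7/2 → L at (0,7); v=(1,2)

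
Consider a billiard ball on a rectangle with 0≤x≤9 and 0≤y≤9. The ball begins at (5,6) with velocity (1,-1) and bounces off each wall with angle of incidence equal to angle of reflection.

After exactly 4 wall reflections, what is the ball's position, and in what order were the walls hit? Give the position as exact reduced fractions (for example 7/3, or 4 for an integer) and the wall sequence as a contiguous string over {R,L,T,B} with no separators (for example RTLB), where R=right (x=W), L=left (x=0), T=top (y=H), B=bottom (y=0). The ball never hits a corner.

1. t=4 → R at (9,2); v=(-1,-1)
2. t=2 → B at (7,0); v=(-1,1)
3. t=7 → L at (0,7); v=(1,1)
4. t=2 → T at (2,9); v=(1,-1)

Final position: (2,9)
Wall sequence: RBLT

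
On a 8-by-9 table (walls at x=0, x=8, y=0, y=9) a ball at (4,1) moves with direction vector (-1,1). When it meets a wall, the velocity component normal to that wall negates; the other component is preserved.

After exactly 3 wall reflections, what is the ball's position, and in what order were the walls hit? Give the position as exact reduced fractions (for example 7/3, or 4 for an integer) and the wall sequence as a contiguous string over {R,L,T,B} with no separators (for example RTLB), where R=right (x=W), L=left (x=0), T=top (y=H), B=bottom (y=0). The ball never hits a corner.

1. t=4 → L at (0,5); v=(1,1)
2. t=4 → T at (4,9); v=(1,-1)
3. t=4 → R at (8,5); v=(-1,-1)

Final position: (8,5)
Wall sequence: LTR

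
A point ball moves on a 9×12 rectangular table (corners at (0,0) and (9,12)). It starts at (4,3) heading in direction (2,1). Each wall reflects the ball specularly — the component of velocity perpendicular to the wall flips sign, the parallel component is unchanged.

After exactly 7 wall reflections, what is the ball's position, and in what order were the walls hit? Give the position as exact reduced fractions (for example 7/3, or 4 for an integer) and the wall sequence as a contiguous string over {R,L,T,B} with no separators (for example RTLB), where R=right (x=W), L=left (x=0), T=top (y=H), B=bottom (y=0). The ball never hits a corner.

1. t=5/2 → R at (9,11/2); v=(-2,1)
2. t=9/2 → L at (0,10); v=(2,1)
3. t=2 → T at (4,12); v=(2,-1)
4. t=5/2 → R at (9,19/2); v=(-2,-1)
5. t=9/2 → L at (0,5); v=(2,-1)
6. t=9/2 → R at (9,1/2); v=(-2,-1)
7. t=1/2 → B at (8,0); v=(-2,1)

Final position: (8,0)
Wall sequence: RLTRLRB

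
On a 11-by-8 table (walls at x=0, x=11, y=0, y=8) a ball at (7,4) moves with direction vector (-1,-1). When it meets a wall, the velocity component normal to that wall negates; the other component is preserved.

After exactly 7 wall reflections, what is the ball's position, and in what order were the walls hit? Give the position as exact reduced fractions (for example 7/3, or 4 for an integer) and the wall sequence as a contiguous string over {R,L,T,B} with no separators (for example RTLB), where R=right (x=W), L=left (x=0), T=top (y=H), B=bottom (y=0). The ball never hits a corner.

Final position: (0,7)
Wall sequence: BLTRBTL

1. t=4 → B at (3,0); v=(-1,1)
2. t=3 → L at (0,3); v=(1,1)
3. t=5 → T at (5,8); v=(1,-1)
4. t=6 → R at (11,2); v=(-1,-1)
5. t=2 → B at (9,0); v=(-1,1)
6. t=8 → T at (1,8); v=(-1,-1)
7. t=1 → L at (0,7); v=(1,-1)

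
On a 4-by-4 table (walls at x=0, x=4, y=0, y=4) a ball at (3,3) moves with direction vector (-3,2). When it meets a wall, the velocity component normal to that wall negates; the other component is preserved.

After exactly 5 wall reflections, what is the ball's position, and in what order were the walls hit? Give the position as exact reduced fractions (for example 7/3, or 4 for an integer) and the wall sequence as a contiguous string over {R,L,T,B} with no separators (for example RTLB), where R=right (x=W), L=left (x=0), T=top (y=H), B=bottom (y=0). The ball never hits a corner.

1. t=1/2 → T at (3/2,4); v=(-3,-2)
2. t=1/2 → L at (0,3); v=(3,-2)
3. t=4/3 → R at (4,1/3); v=(-3,-2)
4. t=1/6 → B at (7/2,0); v=(-3,2)
5. t=7/6 → L at (0,7/3); v=(3,2)

Final position: (0,7/3)
Wall sequence: TLRBL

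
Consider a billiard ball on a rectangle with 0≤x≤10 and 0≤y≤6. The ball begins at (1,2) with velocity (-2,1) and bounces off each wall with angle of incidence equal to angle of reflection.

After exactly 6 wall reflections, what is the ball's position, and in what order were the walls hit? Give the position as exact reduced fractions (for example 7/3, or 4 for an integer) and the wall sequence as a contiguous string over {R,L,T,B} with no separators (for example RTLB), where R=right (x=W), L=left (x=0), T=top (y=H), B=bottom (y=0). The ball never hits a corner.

1. t=1/2 → L at (0,5/2); v=(2,1)
2. t=7/2 → T at (7,6); v=(2,-1)
3. t=3/2 → R at (10,9/2); v=(-2,-1)
4. t=9/2 → B at (1,0); v=(-2,1)
5. t=1/2 → L at (0,1/2); v=(2,1)
6. t=5 → R at (10,11/2); v=(-2,1)

Final position: (10,11/2)
Wall sequence: LTRBLR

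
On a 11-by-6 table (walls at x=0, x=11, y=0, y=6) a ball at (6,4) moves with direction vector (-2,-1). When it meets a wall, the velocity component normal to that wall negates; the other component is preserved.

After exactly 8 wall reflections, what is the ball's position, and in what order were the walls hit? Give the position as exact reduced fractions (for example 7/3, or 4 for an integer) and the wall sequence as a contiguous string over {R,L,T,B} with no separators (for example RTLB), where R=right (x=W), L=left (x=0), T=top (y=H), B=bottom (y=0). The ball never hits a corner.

1. t=3 → L at (0,1); v=(2,-1)
2. t=1 → B at (2,0); v=(2,1)
3. t=9/2 → R at (11,9/2); v=(-2,1)
4. t=3/2 → T at (8,6); v=(-2,-1)
5. t=4 → L at (0,2); v=(2,-1)
6. t=2 → B at (4,0); v=(2,1)
7. t=7/2 → R at (11,7/2); v=(-2,1)
8. t=5/2 → T at (6,6); v=(-2,-1)

Final position: (6,6)
Wall sequence: LBRTLBRT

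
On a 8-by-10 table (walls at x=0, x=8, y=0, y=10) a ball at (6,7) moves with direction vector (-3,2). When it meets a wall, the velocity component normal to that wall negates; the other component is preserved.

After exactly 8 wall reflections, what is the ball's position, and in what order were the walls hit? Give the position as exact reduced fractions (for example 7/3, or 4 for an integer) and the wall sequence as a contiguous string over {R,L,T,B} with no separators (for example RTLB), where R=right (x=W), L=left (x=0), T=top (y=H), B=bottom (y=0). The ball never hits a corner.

1. t=3/2 → T at (3/2,10); v=(-3,-2)
2. t=1/2 → L at (0,9); v=(3,-2)
3. t=8/3 → R at (8,11/3); v=(-3,-2)
4. t=11/6 → B at (5/2,0); v=(-3,2)
5. t=5/6 → L at (0,5/3); v=(3,2)
6. t=8/3 → R at (8,7); v=(-3,2)
7. t=3/2 → T at (7/2,10); v=(-3,-2)
8. t=7/6 → L at (0,23/3); v=(3,-2)

Final position: (0,23/3)
Wall sequence: TLRBLRTL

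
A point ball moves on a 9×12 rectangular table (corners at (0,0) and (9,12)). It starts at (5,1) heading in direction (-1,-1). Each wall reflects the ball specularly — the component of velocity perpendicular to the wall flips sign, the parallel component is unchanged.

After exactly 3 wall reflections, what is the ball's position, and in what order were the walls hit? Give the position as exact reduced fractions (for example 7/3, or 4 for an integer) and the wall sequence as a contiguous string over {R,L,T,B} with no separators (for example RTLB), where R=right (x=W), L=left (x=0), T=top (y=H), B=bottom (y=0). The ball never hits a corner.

Final position: (8,12)
Wall sequence: BLT

1. t=1 → B at (4,0); v=(-1,1)
2. t=4 → L at (0,4); v=(1,1)
3. t=8 → T at (8,12); v=(1,-1)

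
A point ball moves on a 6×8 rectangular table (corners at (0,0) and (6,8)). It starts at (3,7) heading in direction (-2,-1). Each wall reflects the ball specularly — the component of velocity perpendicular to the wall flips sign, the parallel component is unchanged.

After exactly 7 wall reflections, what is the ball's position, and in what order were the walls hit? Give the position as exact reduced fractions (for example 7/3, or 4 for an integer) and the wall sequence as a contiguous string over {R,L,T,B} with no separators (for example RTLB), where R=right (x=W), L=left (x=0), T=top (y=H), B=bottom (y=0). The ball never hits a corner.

1. t=3/2 → L at (0,11/2); v=(2,-1)
2. t=3 → R at (6,5/2); v=(-2,-1)
3. t=5/2 → B at (1,0); v=(-2,1)
4. t=1/2 → L at (0,1/2); v=(2,1)
5. t=3 → R at (6,7/2); v=(-2,1)
6. t=3 → L at (0,13/2); v=(2,1)
7. t=3/2 → T at (3,8); v=(2,-1)

Final position: (3,8)
Wall sequence: LRBLRLT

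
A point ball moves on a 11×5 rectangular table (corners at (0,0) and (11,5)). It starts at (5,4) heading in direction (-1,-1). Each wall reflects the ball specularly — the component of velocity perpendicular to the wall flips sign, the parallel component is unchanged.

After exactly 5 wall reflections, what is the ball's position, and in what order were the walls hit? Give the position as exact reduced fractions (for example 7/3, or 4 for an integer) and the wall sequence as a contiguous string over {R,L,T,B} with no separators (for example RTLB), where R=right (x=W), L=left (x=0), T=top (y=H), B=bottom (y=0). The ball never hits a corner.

Final position: (11,2)
Wall sequence: BLTBR

1. t=4 → B at (1,0); v=(-1,1)
2. t=1 → L at (0,1); v=(1,1)
3. t=4 → T at (4,5); v=(1,-1)
4. t=5 → B at (9,0); v=(1,1)
5. t=2 → R at (11,2); v=(-1,1)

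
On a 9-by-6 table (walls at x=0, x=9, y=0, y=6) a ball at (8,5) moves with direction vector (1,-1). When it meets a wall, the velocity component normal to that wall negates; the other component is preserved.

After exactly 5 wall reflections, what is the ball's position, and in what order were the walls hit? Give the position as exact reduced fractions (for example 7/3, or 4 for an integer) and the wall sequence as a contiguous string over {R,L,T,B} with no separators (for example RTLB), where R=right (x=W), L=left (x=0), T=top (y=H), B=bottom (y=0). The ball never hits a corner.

1. t=1 → R at (9,4); v=(-1,-1)
2. t=4 → B at (5,0); v=(-1,1)
3. t=5 → L at (0,5); v=(1,1)
4. t=1 → T at (1,6); v=(1,-1)
5. t=6 → B at (7,0); v=(1,1)

Final position: (7,0)
Wall sequence: RBLTB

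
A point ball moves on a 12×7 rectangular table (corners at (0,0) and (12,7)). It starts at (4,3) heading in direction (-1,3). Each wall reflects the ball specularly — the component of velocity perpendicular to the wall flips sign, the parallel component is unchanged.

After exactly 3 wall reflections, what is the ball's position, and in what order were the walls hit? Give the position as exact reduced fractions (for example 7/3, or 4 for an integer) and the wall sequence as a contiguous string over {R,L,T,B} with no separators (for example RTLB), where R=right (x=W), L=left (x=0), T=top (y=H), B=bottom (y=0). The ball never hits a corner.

Final position: (0,1)
Wall sequence: TBL

1. t=4/3 → T at (8/3,7); v=(-1,-3)
2. t=7/3 → B at (1/3,0); v=(-1,3)
3. t=1/3 → L at (0,1); v=(1,3)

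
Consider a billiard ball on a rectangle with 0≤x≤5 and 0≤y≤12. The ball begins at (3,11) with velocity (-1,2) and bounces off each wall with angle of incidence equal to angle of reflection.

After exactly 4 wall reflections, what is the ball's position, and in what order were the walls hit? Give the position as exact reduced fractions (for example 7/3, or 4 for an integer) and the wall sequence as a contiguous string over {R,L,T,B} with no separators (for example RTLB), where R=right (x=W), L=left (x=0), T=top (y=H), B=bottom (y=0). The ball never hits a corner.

1. t=1/2 → T at (5/2,12); v=(-1,-2)
2. t=5/2 → L at (0,7); v=(1,-2)
3. t=7/2 → B at (7/2,0); v=(1,2)
4. t=3/2 → R at (5,3); v=(-1,2)

Final position: (5,3)
Wall sequence: TLBR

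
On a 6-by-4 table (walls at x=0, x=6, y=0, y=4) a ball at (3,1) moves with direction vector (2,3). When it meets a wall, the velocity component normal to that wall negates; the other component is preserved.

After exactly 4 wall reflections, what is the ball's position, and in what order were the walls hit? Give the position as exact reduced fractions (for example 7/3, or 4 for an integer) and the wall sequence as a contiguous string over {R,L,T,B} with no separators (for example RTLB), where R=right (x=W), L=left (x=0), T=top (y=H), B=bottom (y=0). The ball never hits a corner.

Final position: (5/3,4)
Wall sequence: TRBT

1. t=1 → T at (5,4); v=(2,-3)
2. t=1/2 → R at (6,5/2); v=(-2,-3)
3. t=5/6 → B at (13/3,0); v=(-2,3)
4. t=4/3 → T at (5/3,4); v=(-2,-3)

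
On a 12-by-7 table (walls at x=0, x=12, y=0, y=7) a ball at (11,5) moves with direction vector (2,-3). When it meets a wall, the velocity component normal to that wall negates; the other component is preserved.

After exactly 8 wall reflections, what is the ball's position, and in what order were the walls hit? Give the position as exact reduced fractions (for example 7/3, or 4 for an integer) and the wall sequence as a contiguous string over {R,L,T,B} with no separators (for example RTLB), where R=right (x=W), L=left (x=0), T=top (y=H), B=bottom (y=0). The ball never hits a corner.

1. t=1/2 → R at (12,7/2); v=(-2,-3)
2. t=7/6 → B at (29/3,0); v=(-2,3)
3. t=7/3 → T at (5,7); v=(-2,-3)
4. t=7/3 → B at (1/3,0); v=(-2,3)
5. t=1/6 → L at (0,1/2); v=(2,3)
6. t=13/6 → T at (13/3,7); v=(2,-3)
7. t=7/3 → B at (9,0); v=(2,3)
8. t=3/2 → R at (12,9/2); v=(-2,3)

Final position: (12,9/2)
Wall sequence: RBTBLTBR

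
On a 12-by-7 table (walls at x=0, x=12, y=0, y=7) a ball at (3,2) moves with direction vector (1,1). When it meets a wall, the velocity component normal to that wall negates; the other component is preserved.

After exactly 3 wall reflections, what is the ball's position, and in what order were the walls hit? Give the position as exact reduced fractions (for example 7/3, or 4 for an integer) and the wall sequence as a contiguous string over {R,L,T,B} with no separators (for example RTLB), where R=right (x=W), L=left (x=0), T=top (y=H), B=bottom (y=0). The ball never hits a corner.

1. t=5 → T at (8,7); v=(1,-1)
2. t=4 → R at (12,3); v=(-1,-1)
3. t=3 → B at (9,0); v=(-1,1)

Final position: (9,0)
Wall sequence: TRB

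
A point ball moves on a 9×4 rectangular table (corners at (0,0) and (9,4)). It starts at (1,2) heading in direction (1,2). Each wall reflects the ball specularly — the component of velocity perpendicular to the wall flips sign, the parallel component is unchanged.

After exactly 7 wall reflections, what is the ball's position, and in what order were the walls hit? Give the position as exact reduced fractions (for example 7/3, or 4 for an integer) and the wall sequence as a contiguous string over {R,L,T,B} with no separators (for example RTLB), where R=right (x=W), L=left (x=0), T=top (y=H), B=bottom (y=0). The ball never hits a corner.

Final position: (6,0)
Wall sequence: TBTBRTB

1. t=1 → T at (2,4); v=(1,-2)
2. t=2 → B at (4,0); v=(1,2)
3. t=2 → T at (6,4); v=(1,-2)
4. t=2 → B at (8,0); v=(1,2)
5. t=1 → R at (9,2); v=(-1,2)
6. t=1 → T at (8,4); v=(-1,-2)
7. t=2 → B at (6,0); v=(-1,2)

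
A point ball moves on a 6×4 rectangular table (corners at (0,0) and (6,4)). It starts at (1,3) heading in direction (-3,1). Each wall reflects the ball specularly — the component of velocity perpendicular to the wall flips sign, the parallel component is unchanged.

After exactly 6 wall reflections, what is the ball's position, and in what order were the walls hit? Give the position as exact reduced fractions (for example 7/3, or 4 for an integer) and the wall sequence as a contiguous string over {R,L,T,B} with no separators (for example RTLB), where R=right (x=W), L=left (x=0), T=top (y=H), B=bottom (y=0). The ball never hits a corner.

1. t=1/3 → L at (0,10/3); v=(3,1)
2. t=2/3 → T at (2,4); v=(3,-1)
3. t=4/3 → R at (6,8/3); v=(-3,-1)
4. t=2 → L at (0,2/3); v=(3,-1)
5. t=2/3 → B at (2,0); v=(3,1)
6. t=4/3 → R at (6,4/3); v=(-3,1)

Final position: (6,4/3)
Wall sequence: LTRLBR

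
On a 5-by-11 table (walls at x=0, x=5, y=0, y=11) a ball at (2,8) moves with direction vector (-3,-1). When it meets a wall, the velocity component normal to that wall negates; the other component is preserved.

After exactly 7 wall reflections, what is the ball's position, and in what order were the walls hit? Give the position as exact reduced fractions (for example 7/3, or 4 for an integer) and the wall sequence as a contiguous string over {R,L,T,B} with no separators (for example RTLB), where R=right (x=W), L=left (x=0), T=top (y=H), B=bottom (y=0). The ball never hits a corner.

Final position: (5,1)
Wall sequence: LRLRLBR

1. t=2/3 → L at (0,22/3); v=(3,-1)
2. t=5/3 → R at (5,17/3); v=(-3,-1)
3. t=5/3 → L at (0,4); v=(3,-1)
4. t=5/3 → R at (5,7/3); v=(-3,-1)
5. t=5/3 → L at (0,2/3); v=(3,-1)
6. t=2/3 → B at (2,0); v=(3,1)
7. t=1 → R at (5,1); v=(-3,1)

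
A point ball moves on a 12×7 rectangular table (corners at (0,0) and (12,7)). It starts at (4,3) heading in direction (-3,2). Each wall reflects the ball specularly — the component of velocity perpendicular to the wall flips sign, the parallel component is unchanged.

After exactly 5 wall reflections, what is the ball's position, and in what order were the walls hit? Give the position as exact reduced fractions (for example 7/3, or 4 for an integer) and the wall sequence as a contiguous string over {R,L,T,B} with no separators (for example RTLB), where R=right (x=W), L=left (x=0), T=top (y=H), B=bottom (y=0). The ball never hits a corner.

Final position: (1,7)
Wall sequence: LTRBT

1. t=4/3 → L at (0,17/3); v=(3,2)
2. t=2/3 → T at (2,7); v=(3,-2)
3. t=10/3 → R at (12,1/3); v=(-3,-2)
4. t=1/6 → B at (23/2,0); v=(-3,2)
5. t=7/2 → T at (1,7); v=(-3,-2)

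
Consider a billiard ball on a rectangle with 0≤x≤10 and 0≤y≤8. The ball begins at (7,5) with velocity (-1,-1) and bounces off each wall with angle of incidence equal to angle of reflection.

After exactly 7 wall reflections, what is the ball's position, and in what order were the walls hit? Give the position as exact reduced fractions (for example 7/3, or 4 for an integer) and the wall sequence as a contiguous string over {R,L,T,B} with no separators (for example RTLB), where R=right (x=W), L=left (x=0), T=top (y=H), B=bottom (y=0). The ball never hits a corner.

1. t=5 → B at (2,0); v=(-1,1)
2. t=2 → L at (0,2); v=(1,1)
3. t=6 → T at (6,8); v=(1,-1)
4. t=4 → R at (10,4); v=(-1,-1)
5. t=4 → B at (6,0); v=(-1,1)
6. t=6 → L at (0,6); v=(1,1)
7. t=2 → T at (2,8); v=(1,-1)

Final position: (2,8)
Wall sequence: BLTRBLT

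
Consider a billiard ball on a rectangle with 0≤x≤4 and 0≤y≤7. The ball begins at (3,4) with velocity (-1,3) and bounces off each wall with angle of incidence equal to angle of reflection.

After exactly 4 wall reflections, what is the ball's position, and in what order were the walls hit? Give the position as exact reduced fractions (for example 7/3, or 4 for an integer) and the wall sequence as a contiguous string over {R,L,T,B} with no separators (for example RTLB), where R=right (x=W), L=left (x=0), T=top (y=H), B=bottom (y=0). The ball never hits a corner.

1. t=1 → T at (2,7); v=(-1,-3)
2. t=2 → L at (0,1); v=(1,-3)
3. t=1/3 → B at (1/3,0); v=(1,3)
4. t=7/3 → T at (8/3,7); v=(1,-3)

Final position: (8/3,7)
Wall sequence: TLBT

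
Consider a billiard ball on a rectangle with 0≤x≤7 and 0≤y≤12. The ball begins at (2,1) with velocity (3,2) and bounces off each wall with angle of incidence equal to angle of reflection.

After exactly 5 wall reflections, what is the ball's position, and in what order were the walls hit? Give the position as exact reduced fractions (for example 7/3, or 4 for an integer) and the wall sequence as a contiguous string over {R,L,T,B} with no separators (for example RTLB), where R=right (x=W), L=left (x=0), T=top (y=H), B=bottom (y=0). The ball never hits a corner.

1. t=5/3 → R at (7,13/3); v=(-3,2)
2. t=7/3 → L at (0,9); v=(3,2)
3. t=3/2 → T at (9/2,12); v=(3,-2)
4. t=5/6 → R at (7,31/3); v=(-3,-2)
5. t=7/3 → L at (0,17/3); v=(3,-2)

Final position: (0,17/3)
Wall sequence: RLTRL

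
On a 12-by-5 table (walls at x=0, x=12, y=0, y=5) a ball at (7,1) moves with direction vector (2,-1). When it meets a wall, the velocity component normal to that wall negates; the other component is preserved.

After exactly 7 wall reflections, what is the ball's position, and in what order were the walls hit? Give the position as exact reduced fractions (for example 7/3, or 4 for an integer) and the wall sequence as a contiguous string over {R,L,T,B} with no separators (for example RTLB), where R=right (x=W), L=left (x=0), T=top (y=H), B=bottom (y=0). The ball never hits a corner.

1. t=1 → B at (9,0); v=(2,1)
2. t=3/2 → R at (12,3/2); v=(-2,1)
3. t=7/2 → T at (5,5); v=(-2,-1)
4. t=5/2 → L at (0,5/2); v=(2,-1)
5. t=5/2 → B at (5,0); v=(2,1)
6. t=7/2 → R at (12,7/2); v=(-2,1)
7. t=3/2 → T at (9,5); v=(-2,-1)

Final position: (9,5)
Wall sequence: BRTLBRT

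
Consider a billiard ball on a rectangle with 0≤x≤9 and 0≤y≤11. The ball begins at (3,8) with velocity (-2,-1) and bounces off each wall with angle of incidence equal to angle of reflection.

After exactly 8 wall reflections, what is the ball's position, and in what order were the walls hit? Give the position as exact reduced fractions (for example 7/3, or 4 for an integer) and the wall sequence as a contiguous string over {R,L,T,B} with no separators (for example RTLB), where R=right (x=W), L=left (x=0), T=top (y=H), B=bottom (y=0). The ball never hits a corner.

1. t=3/2 → L at (0,13/2); v=(2,-1)
2. t=9/2 → R at (9,2); v=(-2,-1)
3. t=2 → B at (5,0); v=(-2,1)
4. t=5/2 → L at (0,5/2); v=(2,1)
5. t=9/2 → R at (9,7); v=(-2,1)
6. t=4 → T at (1,11); v=(-2,-1)
7. t=1/2 → L at (0,21/2); v=(2,-1)
8. t=9/2 → R at (9,6); v=(-2,-1)

Final position: (9,6)
Wall sequence: LRBLRTLR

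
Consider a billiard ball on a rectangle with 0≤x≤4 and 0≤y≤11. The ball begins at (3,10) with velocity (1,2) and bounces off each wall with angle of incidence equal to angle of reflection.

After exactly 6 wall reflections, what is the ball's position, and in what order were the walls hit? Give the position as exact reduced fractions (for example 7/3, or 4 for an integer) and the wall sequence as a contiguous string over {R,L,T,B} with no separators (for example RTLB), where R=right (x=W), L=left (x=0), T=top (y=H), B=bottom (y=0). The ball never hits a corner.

1. t=1/2 → T at (7/2,11); v=(1,-2)
2. t=1/2 → R at (4,10); v=(-1,-2)
3. t=4 → L at (0,2); v=(1,-2)
4. t=1 → B at (1,0); v=(1,2)
5. t=3 → R at (4,6); v=(-1,2)
6. t=5/2 → T at (3/2,11); v=(-1,-2)

Final position: (3/2,11)
Wall sequence: TRLBRT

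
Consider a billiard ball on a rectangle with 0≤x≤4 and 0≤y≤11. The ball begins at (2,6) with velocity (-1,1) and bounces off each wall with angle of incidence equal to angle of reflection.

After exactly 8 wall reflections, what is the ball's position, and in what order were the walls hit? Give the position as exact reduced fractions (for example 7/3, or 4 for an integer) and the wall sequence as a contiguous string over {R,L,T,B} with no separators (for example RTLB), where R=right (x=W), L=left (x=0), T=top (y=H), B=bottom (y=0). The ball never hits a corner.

1. t=2 → L at (0,8); v=(1,1)
2. t=3 → T at (3,11); v=(1,-1)
3. t=1 → R at (4,10); v=(-1,-1)
4. t=4 → L at (0,6); v=(1,-1)
5. t=4 → R at (4,2); v=(-1,-1)
6. t=2 → B at (2,0); v=(-1,1)
7. t=2 → L at (0,2); v=(1,1)
8. t=4 → R at (4,6); v=(-1,1)

Final position: (4,6)
Wall sequence: LTRLRBLR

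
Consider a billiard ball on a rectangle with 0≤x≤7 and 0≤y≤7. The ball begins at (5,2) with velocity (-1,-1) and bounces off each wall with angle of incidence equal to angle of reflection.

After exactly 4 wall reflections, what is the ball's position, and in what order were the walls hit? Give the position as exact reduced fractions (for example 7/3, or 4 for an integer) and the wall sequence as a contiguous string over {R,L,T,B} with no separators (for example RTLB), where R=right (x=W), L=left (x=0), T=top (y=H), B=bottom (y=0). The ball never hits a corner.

Final position: (7,4)
Wall sequence: BLTR

1. t=2 → B at (3,0); v=(-1,1)
2. t=3 → L at (0,3); v=(1,1)
3. t=4 → T at (4,7); v=(1,-1)
4. t=3 → R at (7,4); v=(-1,-1)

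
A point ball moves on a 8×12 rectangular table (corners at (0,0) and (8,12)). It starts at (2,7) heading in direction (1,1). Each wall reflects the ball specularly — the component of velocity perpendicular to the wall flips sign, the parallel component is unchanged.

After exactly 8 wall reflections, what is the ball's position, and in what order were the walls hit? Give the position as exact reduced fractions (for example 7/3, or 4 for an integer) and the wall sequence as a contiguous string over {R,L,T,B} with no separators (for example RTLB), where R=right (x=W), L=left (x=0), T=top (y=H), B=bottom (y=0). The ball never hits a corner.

Final position: (8,3)
Wall sequence: TRLBRTLR

1. t=5 → T at (7,12); v=(1,-1)
2. t=1 → R at (8,11); v=(-1,-1)
3. t=8 → L at (0,3); v=(1,-1)
4. t=3 → B at (3,0); v=(1,1)
5. t=5 → R at (8,5); v=(-1,1)
6. t=7 → T at (1,12); v=(-1,-1)
7. t=1 → L at (0,11); v=(1,-1)
8. t=8 → R at (8,3); v=(-1,-1)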